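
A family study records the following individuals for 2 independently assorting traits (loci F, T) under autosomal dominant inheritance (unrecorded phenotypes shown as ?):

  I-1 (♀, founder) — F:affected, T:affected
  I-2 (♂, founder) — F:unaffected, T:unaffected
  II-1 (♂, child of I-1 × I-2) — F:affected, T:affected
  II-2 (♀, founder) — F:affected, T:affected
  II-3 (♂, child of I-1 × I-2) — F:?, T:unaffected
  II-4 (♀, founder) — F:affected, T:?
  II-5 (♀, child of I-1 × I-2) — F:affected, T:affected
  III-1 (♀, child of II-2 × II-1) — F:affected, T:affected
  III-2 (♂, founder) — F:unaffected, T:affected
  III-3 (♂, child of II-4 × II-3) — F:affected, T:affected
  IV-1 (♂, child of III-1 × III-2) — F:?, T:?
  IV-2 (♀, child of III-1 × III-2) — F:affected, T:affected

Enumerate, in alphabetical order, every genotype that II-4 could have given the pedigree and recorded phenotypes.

F/I-1 aff ·: Ff|FF
F/I-2 un ·: ff
F/II-1 aff I-1×I-2: Ff
F/II-2 aff ·: Ff|FF
F/II-3 ? I-1×I-2: ff|Ff
F/II-4 aff ·: Ff|FF
F/II-5 aff I-1×I-2: Ff
F/III-1 aff II-2×II-1: Ff|FF
F/III-2 un ·: ff
F/III-3 aff II-4×II-3: Ff|FF
F/IV-1 ? III-1×III-2: ff|Ff
F/IV-2 aff III-1×III-2: Ff
⇒ F over [I-1,I-2,II-1,II-2,II-3,II-4,II-5,III-1,III-2,III-3,IV-1,IV-2]: 60 consistent
T/I-1 aff ·: Tt
T/I-2 un ·: tt
T/II-1 aff I-1×I-2: Tt
T/II-2 aff ·: Tt|TT
T/II-3 un I-1×I-2: tt
T/II-4 ? ·: Tt|TT
T/II-5 aff I-1×I-2: Tt
T/III-1 aff II-2×II-1: Tt|TT
T/III-2 aff ·: Tt|TT
T/III-3 aff II-4×II-3: Tt
T/IV-1 ? III-1×III-2: tt|Tt|TT
T/IV-2 aff III-1×III-2: Tt|TT
⇒ T over [I-1,I-2,II-1,II-2,II-3,II-4,II-5,III-1,III-2,III-3,IV-1,IV-2]: 60 consistent

II-4 ∈ {FF TT, FF Tt, Ff TT, Ff Tt}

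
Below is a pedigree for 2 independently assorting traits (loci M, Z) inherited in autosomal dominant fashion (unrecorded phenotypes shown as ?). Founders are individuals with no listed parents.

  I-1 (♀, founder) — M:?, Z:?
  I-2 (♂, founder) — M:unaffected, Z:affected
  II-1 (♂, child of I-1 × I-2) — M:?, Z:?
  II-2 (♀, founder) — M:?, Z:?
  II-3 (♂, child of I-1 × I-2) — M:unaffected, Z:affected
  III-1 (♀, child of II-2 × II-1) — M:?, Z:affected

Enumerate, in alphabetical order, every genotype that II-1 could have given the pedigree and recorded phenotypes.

M/I-1 ? ·: mm|Mm
M/I-2 un ·: mm
M/II-1 ? I-1×I-2: mm|Mm
M/II-2 ? ·: mm|Mm|MM
M/II-3 un I-1×I-2: mm
M/III-1 ? II-2×II-1: mm|Mm|MM
⇒ M over [I-1,I-2,II-1,II-2,II-3,III-1]: 15 consistent
Z/I-1 ? ·: zz|Zz|ZZ
Z/I-2 aff ·: Zz|ZZ
Z/II-1 ? I-1×I-2: zz|Zz|ZZ
Z/II-2 ? ·: zz|Zz|ZZ
Z/II-3 aff I-1×I-2: Zz|ZZ
Z/III-1 aff II-2×II-1: Zz|ZZ
⇒ Z over [I-1,I-2,II-1,II-2,II-3,III-1]: 74 consistent

II-1 ∈ {Mm ZZ, Mm Zz, Mm zz, mm ZZ, mm Zz, mm zz}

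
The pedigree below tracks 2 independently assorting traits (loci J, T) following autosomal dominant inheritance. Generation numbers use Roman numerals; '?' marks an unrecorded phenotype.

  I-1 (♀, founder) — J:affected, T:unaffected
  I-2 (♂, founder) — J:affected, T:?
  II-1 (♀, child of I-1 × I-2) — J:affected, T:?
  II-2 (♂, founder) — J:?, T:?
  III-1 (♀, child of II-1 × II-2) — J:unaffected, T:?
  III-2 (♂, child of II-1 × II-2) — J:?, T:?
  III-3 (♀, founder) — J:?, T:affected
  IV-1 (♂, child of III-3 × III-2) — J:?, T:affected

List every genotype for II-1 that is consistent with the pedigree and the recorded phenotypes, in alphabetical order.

J/I-1 aff ·: Jj|JJ
J/I-2 aff ·: Jj|JJ
J/II-1 aff I-1×I-2: Jj
J/II-2 ? ·: jj|Jj
J/III-1 un II-1×II-2: jj
J/III-2 ? II-1×II-2: jj|Jj|JJ
J/III-3 ? ·: jj|Jj|JJ
J/IV-1 ? III-3×III-2: jj|Jj|JJ
⇒ J over [I-1,I-2,II-1,II-2,III-1,III-2,III-3,IV-1]: 78 consistent
T/I-1 un ·: tt
T/I-2 ? ·: tt|Tt|TT
T/II-1 ? I-1×I-2: tt|Tt
T/II-2 ? ·: tt|Tt|TT
T/III-1 ? II-1×II-2: tt|Tt|TT
T/III-2 ? II-1×II-2: tt|Tt|TT
T/III-3 aff ·: Tt|TT
T/IV-1 aff III-3×III-2: Tt|TT
⇒ T over [I-1,I-2,II-1,II-2,III-1,III-2,III-3,IV-1]: 142 consistent

II-1 ∈ {Jj Tt, Jj tt}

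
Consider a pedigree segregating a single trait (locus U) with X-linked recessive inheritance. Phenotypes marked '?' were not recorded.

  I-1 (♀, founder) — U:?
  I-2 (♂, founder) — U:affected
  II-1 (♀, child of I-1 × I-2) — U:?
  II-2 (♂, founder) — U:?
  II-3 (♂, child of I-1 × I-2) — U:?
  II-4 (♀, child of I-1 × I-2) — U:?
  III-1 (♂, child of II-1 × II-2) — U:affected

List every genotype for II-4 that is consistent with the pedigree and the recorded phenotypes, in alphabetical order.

II-4 ∈ {X^UX^u, X^uX^u}

U/I-1 ? ·: X^UX^U|X^UX^u|X^uX^u
U/I-2 aff ·: X^uY
U/II-1 ? I-1×I-2: X^UX^u|X^uX^u
U/II-2 ? ·: X^UY|X^uY
U/II-3 ? I-1×I-2: X^UY|X^uY
U/II-4 ? I-1×I-2: X^UX^u|X^uX^u
U/III-1 aff II-1×II-2: X^uY
⇒ U over [I-1,I-2,II-1,II-2,II-3,II-4,III-1]: 20 consistent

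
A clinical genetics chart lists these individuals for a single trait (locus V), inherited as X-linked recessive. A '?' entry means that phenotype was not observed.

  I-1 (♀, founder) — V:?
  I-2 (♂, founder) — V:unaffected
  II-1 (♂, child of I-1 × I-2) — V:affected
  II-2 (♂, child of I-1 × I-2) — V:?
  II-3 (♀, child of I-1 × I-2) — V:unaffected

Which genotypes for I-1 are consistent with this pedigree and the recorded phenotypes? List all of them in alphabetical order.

I-1 ∈ {X^VX^v, X^vX^v}

V/I-1 ? ·: X^VX^v|X^vX^v
V/I-2 un ·: X^VY
V/II-1 aff I-1×I-2: X^vY
V/II-2 ? I-1×I-2: X^VY|X^vY
V/II-3 un I-1×I-2: X^VX^V|X^VX^v
⇒ V over [I-1,I-2,II-1,II-2,II-3]: 5 consistent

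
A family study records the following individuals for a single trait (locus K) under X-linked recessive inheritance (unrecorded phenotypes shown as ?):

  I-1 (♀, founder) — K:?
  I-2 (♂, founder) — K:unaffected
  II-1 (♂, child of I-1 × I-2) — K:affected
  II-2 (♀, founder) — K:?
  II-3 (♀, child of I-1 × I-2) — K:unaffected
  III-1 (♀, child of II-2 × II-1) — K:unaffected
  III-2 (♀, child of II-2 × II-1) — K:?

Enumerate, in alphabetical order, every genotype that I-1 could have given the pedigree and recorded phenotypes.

I-1 ∈ {X^KX^k, X^kX^k}

K/I-1 ? ·: X^KX^k|X^kX^k
K/I-2 un ·: X^KY
K/II-1 aff I-1×I-2: X^kY
K/II-2 ? ·: X^KX^K|X^KX^k
K/II-3 un I-1×I-2: X^KX^K|X^KX^k
K/III-1 un II-2×II-1: X^KX^k
K/III-2 ? II-2×II-1: X^KX^k|X^kX^k
⇒ K over [I-1,I-2,II-1,II-2,II-3,III-1,III-2]: 9 consistent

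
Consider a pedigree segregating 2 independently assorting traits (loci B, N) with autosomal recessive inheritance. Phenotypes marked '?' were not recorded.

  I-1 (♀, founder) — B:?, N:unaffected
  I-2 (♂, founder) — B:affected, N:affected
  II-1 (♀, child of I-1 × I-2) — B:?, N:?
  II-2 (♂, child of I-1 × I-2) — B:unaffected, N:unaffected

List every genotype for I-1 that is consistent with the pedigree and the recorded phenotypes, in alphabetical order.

B/I-1 ? ·: BB|Bb
B/I-2 aff ·: bb
B/II-1 ? I-1×I-2: Bb|bb
B/II-2 un I-1×I-2: Bb
⇒ B over [I-1,I-2,II-1,II-2]: 3 consistent
N/I-1 un ·: NN|Nn
N/I-2 aff ·: nn
N/II-1 ? I-1×I-2: Nn|nn
N/II-2 un I-1×I-2: Nn
⇒ N over [I-1,I-2,II-1,II-2]: 3 consistent

I-1 ∈ {BB NN, BB Nn, Bb NN, Bb Nn}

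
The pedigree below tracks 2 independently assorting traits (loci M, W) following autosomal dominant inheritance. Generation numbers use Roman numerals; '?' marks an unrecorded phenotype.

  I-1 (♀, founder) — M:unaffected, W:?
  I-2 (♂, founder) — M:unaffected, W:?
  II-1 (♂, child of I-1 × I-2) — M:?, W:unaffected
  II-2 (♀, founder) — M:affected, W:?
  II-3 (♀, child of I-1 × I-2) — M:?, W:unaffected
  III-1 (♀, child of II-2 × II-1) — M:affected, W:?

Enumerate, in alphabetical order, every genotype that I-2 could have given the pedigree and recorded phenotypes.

I-2 ∈ {mm Ww, mm ww}

M/I-1 un ·: mm
M/I-2 un ·: mm
M/II-1 ? I-1×I-2: mm
M/II-2 aff ·: Mm|MM
M/II-3 ? I-1×I-2: mm
M/III-1 aff II-2×II-1: Mm
⇒ M over [I-1,I-2,II-1,II-2,II-3,III-1]: 2 consistent
W/I-1 ? ·: ww|Ww
W/I-2 ? ·: ww|Ww
W/II-1 un I-1×I-2: ww
W/II-2 ? ·: ww|Ww|WW
W/II-3 un I-1×I-2: ww
W/III-1 ? II-2×II-1: ww|Ww
⇒ W over [I-1,I-2,II-1,II-2,II-3,III-1]: 16 consistent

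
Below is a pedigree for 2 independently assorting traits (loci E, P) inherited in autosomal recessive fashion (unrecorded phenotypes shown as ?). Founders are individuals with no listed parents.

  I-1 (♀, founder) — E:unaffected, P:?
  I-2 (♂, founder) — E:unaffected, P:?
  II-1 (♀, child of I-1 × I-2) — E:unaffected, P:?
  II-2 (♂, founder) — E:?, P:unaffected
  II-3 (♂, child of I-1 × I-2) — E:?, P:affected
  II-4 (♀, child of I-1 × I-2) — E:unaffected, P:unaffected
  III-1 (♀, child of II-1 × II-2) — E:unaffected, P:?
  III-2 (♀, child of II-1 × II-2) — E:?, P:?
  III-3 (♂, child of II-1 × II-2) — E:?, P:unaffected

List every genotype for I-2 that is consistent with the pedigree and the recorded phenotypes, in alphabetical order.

I-2 ∈ {EE Pp, EE pp, Ee Pp, Ee pp}

E/I-1 un ·: EE|Ee
E/I-2 un ·: EE|Ee
E/II-1 un I-1×I-2: EE|Ee
E/II-2 ? ·: EE|Ee|ee
E/II-3 ? I-1×I-2: EE|Ee|ee
E/II-4 un I-1×I-2: EE|Ee
E/III-1 un II-1×II-2: EE|Ee
E/III-2 ? II-1×II-2: EE|Ee|ee
E/III-3 ? II-1×II-2: EE|Ee|ee
⇒ E over [I-1,I-2,II-1,II-2,II-3,II-4,III-1,III-2,III-3]: 570 consistent
P/I-1 ? ·: Pp|pp
P/I-2 ? ·: Pp|pp
P/II-1 ? I-1×I-2: PP|Pp|pp
P/II-2 un ·: PP|Pp
P/II-3 aff I-1×I-2: pp
P/II-4 un I-1×I-2: PP|Pp
P/III-1 ? II-1×II-2: PP|Pp|pp
P/III-2 ? II-1×II-2: PP|Pp|pp
P/III-3 un II-1×II-2: PP|Pp
⇒ P over [I-1,I-2,II-1,II-2,II-3,II-4,III-1,III-2,III-3]: 142 consistent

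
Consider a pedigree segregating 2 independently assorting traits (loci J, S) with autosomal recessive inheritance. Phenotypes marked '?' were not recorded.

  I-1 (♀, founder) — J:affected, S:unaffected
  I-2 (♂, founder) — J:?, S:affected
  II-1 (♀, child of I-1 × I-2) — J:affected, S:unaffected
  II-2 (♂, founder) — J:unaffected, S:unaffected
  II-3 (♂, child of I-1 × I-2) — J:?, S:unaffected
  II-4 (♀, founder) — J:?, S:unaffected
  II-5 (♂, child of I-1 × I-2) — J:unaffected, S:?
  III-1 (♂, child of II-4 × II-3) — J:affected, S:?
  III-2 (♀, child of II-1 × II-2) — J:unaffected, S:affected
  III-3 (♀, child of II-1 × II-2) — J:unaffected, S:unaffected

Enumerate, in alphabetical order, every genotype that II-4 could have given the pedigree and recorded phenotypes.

II-4 ∈ {Jj SS, Jj Ss, jj SS, jj Ss}

J/I-1 aff ·: jj
J/I-2 ? ·: Jj
J/II-1 aff I-1×I-2: jj
J/II-2 un ·: JJ|Jj
J/II-3 ? I-1×I-2: Jj|jj
J/II-4 ? ·: Jj|jj
J/II-5 un I-1×I-2: Jj
J/III-1 aff II-4×II-3: jj
J/III-2 un II-1×II-2: Jj
J/III-3 un II-1×II-2: Jj
⇒ J over [I-1,I-2,II-1,II-2,II-3,II-4,II-5,III-1,III-2,III-3]: 8 consistent
S/I-1 un ·: SS|Ss
S/I-2 aff ·: ss
S/II-1 un I-1×I-2: Ss
S/II-2 un ·: Ss
S/II-3 un I-1×I-2: Ss
S/II-4 un ·: SS|Ss
S/II-5 ? I-1×I-2: Ss|ss
S/III-1 ? II-4×II-3: SS|Ss|ss
S/III-2 aff II-1×II-2: ss
S/III-3 un II-1×II-2: SS|Ss
⇒ S over [I-1,I-2,II-1,II-2,II-3,II-4,II-5,III-1,III-2,III-3]: 30 consistent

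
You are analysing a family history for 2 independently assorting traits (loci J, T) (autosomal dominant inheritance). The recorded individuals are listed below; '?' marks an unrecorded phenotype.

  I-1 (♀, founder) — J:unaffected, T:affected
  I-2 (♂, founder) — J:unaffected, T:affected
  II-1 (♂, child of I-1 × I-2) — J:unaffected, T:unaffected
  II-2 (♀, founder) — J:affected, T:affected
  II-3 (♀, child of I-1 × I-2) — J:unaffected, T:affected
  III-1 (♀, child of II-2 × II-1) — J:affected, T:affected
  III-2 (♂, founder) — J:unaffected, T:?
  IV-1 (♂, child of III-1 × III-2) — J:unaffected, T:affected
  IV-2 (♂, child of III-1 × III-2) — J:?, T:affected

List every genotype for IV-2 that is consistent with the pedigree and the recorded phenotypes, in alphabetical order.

J/I-1 un ·: jj
J/I-2 un ·: jj
J/II-1 un I-1×I-2: jj
J/II-2 aff ·: Jj|JJ
J/II-3 un I-1×I-2: jj
J/III-1 aff II-2×II-1: Jj
J/III-2 un ·: jj
J/IV-1 un III-1×III-2: jj
J/IV-2 ? III-1×III-2: jj|Jj
⇒ J over [I-1,I-2,II-1,II-2,II-3,III-1,III-2,IV-1,IV-2]: 4 consistent
T/I-1 aff ·: Tt
T/I-2 aff ·: Tt
T/II-1 un I-1×I-2: tt
T/II-2 aff ·: Tt|TT
T/II-3 aff I-1×I-2: Tt|TT
T/III-1 aff II-2×II-1: Tt
T/III-2 ? ·: tt|Tt|TT
T/IV-1 aff III-1×III-2: Tt|TT
T/IV-2 aff III-1×III-2: Tt|TT
⇒ T over [I-1,I-2,II-1,II-2,II-3,III-1,III-2,IV-1,IV-2]: 36 consistent

IV-2 ∈ {Jj TT, Jj Tt, jj TT, jj Tt}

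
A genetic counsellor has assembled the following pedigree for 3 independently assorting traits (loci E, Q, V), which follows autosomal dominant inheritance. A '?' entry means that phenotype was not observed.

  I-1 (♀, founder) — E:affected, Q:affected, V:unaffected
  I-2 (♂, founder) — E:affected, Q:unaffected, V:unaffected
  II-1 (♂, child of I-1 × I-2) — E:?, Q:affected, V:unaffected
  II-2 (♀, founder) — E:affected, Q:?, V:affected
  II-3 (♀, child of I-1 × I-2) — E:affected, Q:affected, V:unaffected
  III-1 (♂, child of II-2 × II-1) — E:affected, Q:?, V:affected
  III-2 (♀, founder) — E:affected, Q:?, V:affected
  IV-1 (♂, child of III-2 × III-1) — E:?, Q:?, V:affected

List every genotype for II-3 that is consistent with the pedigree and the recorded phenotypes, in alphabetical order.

E/I-1 aff ·: Ee|EE
E/I-2 aff ·: Ee|EE
E/II-1 ? I-1×I-2: ee|Ee|EE
E/II-2 aff ·: Ee|EE
E/II-3 aff I-1×I-2: Ee|EE
E/III-1 aff II-2×II-1: Ee|EE
E/III-2 aff ·: Ee|EE
E/IV-1 ? III-2×III-1: ee|Ee|EE
⇒ E over [I-1,I-2,II-1,II-2,II-3,III-1,III-2,IV-1]: 193 consistent
Q/I-1 aff ·: Qq|QQ
Q/I-2 un ·: qq
Q/II-1 aff I-1×I-2: Qq
Q/II-2 ? ·: qq|Qq|QQ
Q/II-3 aff I-1×I-2: Qq
Q/III-1 ? II-2×II-1: qq|Qq|QQ
Q/III-2 ? ·: qq|Qq|QQ
Q/IV-1 ? III-2×III-1: qq|Qq|QQ
⇒ Q over [I-1,I-2,II-1,II-2,II-3,III-1,III-2,IV-1]: 74 consistent
V/I-1 un ·: vv
V/I-2 un ·: vv
V/II-1 un I-1×I-2: vv
V/II-2 aff ·: Vv|VV
V/II-3 un I-1×I-2: vv
V/III-1 aff II-2×II-1: Vv
V/III-2 aff ·: Vv|VV
V/IV-1 aff III-2×III-1: Vv|VV
⇒ V over [I-1,I-2,II-1,II-2,II-3,III-1,III-2,IV-1]: 8 consistent

II-3 ∈ {EE Qq vv, Ee Qq vv}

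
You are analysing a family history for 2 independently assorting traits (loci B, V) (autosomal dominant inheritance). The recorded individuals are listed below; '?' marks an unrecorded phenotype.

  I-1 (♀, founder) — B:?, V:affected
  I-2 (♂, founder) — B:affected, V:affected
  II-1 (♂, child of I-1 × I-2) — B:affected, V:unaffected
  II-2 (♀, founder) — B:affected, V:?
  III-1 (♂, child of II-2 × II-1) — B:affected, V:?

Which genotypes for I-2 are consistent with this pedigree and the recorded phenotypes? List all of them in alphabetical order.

B/I-1 ? ·: bb|Bb|BB
B/I-2 aff ·: Bb|BB
B/II-1 aff I-1×I-2: Bb|BB
B/II-2 aff ·: Bb|BB
B/III-1 aff II-2×II-1: Bb|BB
⇒ B over [I-1,I-2,II-1,II-2,III-1]: 32 consistent
V/I-1 aff ·: Vv
V/I-2 aff ·: Vv
V/II-1 un I-1×I-2: vv
V/II-2 ? ·: vv|Vv|VV
V/III-1 ? II-2×II-1: vv|Vv
⇒ V over [I-1,I-2,II-1,II-2,III-1]: 4 consistent

I-2 ∈ {BB Vv, Bb Vv}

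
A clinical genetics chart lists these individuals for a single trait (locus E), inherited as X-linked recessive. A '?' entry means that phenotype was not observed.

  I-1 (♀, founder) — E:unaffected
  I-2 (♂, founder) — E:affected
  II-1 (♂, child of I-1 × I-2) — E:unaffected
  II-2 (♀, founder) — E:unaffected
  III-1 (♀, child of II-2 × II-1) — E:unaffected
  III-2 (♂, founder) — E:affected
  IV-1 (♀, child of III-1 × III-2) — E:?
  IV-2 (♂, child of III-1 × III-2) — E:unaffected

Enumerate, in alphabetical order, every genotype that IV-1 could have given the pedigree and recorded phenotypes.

E/I-1 un ·: X^EX^E|X^EX^e
E/I-2 aff ·: X^eY
E/II-1 un I-1×I-2: X^EY
E/II-2 un ·: X^EX^E|X^EX^e
E/III-1 un II-2×II-1: X^EX^E|X^EX^e
E/III-2 aff ·: X^eY
E/IV-1 ? III-1×III-2: X^EX^e|X^eX^e
E/IV-2 un III-1×III-2: X^EY
⇒ E over [I-1,I-2,II-1,II-2,III-1,III-2,IV-1,IV-2]: 8 consistent

IV-1 ∈ {X^EX^e, X^eX^e}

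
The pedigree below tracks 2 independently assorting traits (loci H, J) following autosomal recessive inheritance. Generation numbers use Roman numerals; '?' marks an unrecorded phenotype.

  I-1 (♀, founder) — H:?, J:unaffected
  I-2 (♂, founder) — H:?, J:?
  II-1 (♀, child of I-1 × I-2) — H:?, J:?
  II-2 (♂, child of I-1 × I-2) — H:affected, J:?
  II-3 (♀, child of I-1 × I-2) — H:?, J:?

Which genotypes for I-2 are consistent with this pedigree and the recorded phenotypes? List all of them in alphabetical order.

H/I-1 ? ·: Hh|hh
H/I-2 ? ·: Hh|hh
H/II-1 ? I-1×I-2: HH|Hh|hh
H/II-2 aff I-1×I-2: hh
H/II-3 ? I-1×I-2: HH|Hh|hh
⇒ H over [I-1,I-2,II-1,II-2,II-3]: 18 consistent
J/I-1 un ·: JJ|Jj
J/I-2 ? ·: JJ|Jj|jj
J/II-1 ? I-1×I-2: JJ|Jj|jj
J/II-2 ? I-1×I-2: JJ|Jj|jj
J/II-3 ? I-1×I-2: JJ|Jj|jj
⇒ J over [I-1,I-2,II-1,II-2,II-3]: 53 consistent

I-2 ∈ {Hh JJ, Hh Jj, Hh jj, hh JJ, hh Jj, hh jj}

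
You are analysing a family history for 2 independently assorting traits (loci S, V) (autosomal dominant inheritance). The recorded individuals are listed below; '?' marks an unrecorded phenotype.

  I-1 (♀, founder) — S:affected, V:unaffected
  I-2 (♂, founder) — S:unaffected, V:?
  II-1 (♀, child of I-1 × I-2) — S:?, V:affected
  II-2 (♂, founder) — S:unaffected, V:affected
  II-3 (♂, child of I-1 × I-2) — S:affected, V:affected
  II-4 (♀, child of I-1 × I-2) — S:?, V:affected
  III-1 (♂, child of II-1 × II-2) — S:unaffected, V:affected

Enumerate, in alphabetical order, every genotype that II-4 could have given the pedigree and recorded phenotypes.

II-4 ∈ {Ss Vv, ss Vv}

S/I-1 aff ·: Ss|SS
S/I-2 un ·: ss
S/II-1 ? I-1×I-2: ss|Ss
S/II-2 un ·: ss
S/II-3 aff I-1×I-2: Ss
S/II-4 ? I-1×I-2: ss|Ss
S/III-1 un II-1×II-2: ss
⇒ S over [I-1,I-2,II-1,II-2,II-3,II-4,III-1]: 5 consistent
V/I-1 un ·: vv
V/I-2 ? ·: Vv|VV
V/II-1 aff I-1×I-2: Vv
V/II-2 aff ·: Vv|VV
V/II-3 aff I-1×I-2: Vv
V/II-4 aff I-1×I-2: Vv
V/III-1 aff II-1×II-2: Vv|VV
⇒ V over [I-1,I-2,II-1,II-2,II-3,II-4,III-1]: 8 consistent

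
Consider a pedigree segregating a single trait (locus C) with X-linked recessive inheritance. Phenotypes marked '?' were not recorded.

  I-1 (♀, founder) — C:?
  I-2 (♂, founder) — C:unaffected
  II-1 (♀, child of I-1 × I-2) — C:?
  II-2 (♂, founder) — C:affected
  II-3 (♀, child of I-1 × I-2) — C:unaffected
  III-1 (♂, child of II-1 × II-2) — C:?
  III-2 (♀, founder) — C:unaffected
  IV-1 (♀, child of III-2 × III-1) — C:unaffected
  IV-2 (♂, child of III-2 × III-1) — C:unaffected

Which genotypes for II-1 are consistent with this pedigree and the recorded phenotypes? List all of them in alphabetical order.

C/I-1 ? ·: X^CX^C|X^CX^c|X^cX^c
C/I-2 un ·: X^CY
C/II-1 ? I-1×I-2: X^CX^C|X^CX^c
C/II-2 aff ·: X^cY
C/II-3 un I-1×I-2: X^CX^C|X^CX^c
C/III-1 ? II-1×II-2: X^CY|X^cY
C/III-2 un ·: X^CX^C|X^CX^c
C/IV-1 un III-2×III-1: X^CX^C|X^CX^c
C/IV-2 un III-2×III-1: X^CY
⇒ C over [I-1,I-2,II-1,II-2,II-3,III-1,III-2,IV-1,IV-2]: 24 consistent

II-1 ∈ {X^CX^C, X^CX^c}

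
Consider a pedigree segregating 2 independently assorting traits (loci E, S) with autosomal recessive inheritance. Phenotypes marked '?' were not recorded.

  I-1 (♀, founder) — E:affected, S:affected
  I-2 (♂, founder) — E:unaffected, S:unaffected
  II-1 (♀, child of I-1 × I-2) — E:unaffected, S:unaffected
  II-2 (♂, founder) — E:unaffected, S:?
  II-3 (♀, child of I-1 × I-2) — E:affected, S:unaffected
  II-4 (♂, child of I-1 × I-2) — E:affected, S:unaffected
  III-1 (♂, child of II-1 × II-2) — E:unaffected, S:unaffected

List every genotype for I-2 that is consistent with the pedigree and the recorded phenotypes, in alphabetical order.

E/I-1 aff ·: ee
E/I-2 un ·: Ee
E/II-1 un I-1×I-2: Ee
E/II-2 un ·: EE|Ee
E/II-3 aff I-1×I-2: ee
E/II-4 aff I-1×I-2: ee
E/III-1 un II-1×II-2: EE|Ee
⇒ E over [I-1,I-2,II-1,II-2,II-3,II-4,III-1]: 4 consistent
S/I-1 aff ·: ss
S/I-2 un ·: SS|Ss
S/II-1 un I-1×I-2: Ss
S/II-2 ? ·: SS|Ss|ss
S/II-3 un I-1×I-2: Ss
S/II-4 un I-1×I-2: Ss
S/III-1 un II-1×II-2: SS|Ss
⇒ S over [I-1,I-2,II-1,II-2,II-3,II-4,III-1]: 10 consistent

I-2 ∈ {Ee SS, Ee Ss}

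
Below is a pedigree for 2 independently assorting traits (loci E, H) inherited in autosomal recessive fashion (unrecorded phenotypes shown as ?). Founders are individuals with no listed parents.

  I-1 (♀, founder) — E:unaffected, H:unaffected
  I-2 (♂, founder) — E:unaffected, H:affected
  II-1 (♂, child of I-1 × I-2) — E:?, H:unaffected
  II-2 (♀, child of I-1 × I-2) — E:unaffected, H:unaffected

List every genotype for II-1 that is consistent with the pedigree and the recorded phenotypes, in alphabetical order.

II-1 ∈ {EE Hh, Ee Hh, ee Hh}

E/I-1 un ·: EE|Ee
E/I-2 un ·: EE|Ee
E/II-1 ? I-1×I-2: EE|Ee|ee
E/II-2 un I-1×I-2: EE|Ee
⇒ E over [I-1,I-2,II-1,II-2]: 15 consistent
H/I-1 un ·: HH|Hh
H/I-2 aff ·: hh
H/II-1 un I-1×I-2: Hh
H/II-2 un I-1×I-2: Hh
⇒ H over [I-1,I-2,II-1,II-2]: 2 consistent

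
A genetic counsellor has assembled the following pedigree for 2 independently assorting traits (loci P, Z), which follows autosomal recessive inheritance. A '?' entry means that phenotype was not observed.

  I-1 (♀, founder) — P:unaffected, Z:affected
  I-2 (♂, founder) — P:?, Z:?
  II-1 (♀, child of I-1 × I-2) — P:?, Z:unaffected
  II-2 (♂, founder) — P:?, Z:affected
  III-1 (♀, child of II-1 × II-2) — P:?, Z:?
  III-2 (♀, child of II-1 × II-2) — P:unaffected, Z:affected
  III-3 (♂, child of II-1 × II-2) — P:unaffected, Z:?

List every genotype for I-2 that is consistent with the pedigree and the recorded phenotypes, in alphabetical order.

P/I-1 un ·: PP|Pp
P/I-2 ? ·: PP|Pp|pp
P/II-1 ? I-1×I-2: PP|Pp|pp
P/II-2 ? ·: PP|Pp|pp
P/III-1 ? II-1×II-2: PP|Pp|pp
P/III-2 un II-1×II-2: PP|Pp
P/III-3 un II-1×II-2: PP|Pp
⇒ P over [I-1,I-2,II-1,II-2,III-1,III-2,III-3]: 156 consistent
Z/I-1 aff ·: zz
Z/I-2 ? ·: ZZ|Zz
Z/II-1 un I-1×I-2: Zz
Z/II-2 aff ·: zz
Z/III-1 ? II-1×II-2: Zz|zz
Z/III-2 aff II-1×II-2: zz
Z/III-3 ? II-1×II-2: Zz|zz
⇒ Z over [I-1,I-2,II-1,II-2,III-1,III-2,III-3]: 8 consistent

I-2 ∈ {PP ZZ, PP Zz, Pp ZZ, Pp Zz, pp ZZ, pp Zz}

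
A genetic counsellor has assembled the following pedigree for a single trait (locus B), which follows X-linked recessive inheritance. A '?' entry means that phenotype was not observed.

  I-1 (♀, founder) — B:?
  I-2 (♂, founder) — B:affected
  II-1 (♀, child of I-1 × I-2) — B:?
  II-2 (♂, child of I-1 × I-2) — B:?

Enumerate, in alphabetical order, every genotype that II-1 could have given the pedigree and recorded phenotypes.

B/I-1 ? ·: X^BX^B|X^BX^b|X^bX^b
B/I-2 aff ·: X^bY
B/II-1 ? I-1×I-2: X^BX^b|X^bX^b
B/II-2 ? I-1×I-2: X^BY|X^bY
⇒ B over [I-1,I-2,II-1,II-2]: 6 consistent

II-1 ∈ {X^BX^b, X^bX^b}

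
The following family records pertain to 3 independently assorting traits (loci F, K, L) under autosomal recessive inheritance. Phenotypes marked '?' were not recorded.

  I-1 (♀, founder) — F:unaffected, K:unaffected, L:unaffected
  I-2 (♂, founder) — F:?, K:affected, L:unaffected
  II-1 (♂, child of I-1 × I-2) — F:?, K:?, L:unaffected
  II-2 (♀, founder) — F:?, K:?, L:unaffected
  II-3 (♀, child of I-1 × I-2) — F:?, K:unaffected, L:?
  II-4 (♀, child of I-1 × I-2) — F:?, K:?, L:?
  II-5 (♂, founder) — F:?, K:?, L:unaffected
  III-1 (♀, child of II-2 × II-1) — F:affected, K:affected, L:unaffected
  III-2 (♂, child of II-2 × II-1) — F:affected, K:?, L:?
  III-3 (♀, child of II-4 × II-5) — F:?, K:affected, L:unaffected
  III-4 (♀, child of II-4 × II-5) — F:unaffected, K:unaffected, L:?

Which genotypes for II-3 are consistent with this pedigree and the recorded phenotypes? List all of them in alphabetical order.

F/I-1 un ·: FF|Ff
F/I-2 ? ·: FF|Ff|ff
F/II-1 ? I-1×I-2: Ff|ff
F/II-2 ? ·: Ff|ff
F/II-3 ? I-1×I-2: FF|Ff|ff
F/II-4 ? I-1×I-2: FF|Ff|ff
F/II-5 ? ·: FF|Ff|ff
F/III-1 aff II-2×II-1: ff
F/III-2 aff II-2×II-1: ff
F/III-3 ? II-4×II-5: FF|Ff|ff
F/III-4 un II-4×II-5: FF|Ff
⇒ F over [I-1,I-2,II-1,II-2,II-3,II-4,II-5,III-1,III-2,III-3,III-4]: 540 consistent
K/I-1 un ·: KK|Kk
K/I-2 aff ·: kk
K/II-1 ? I-1×I-2: Kk|kk
K/II-2 ? ·: Kk|kk
K/II-3 un I-1×I-2: Kk
K/II-4 ? I-1×I-2: Kk|kk
K/II-5 ? ·: Kk|kk
K/III-1 aff II-2×II-1: kk
K/III-2 ? II-2×II-1: KK|Kk|kk
K/III-3 aff II-4×II-5: kk
K/III-4 un II-4×II-5: KK|Kk
⇒ K over [I-1,I-2,II-1,II-2,II-3,II-4,II-5,III-1,III-2,III-3,III-4]: 47 consistent
L/I-1 un ·: LL|Ll
L/I-2 un ·: LL|Ll
L/II-1 un I-1×I-2: LL|Ll
L/II-2 un ·: LL|Ll
L/II-3 ? I-1×I-2: LL|Ll|ll
L/II-4 ? I-1×I-2: LL|Ll|ll
L/II-5 un ·: LL|Ll
L/III-1 un II-2×II-1: LL|Ll
L/III-2 ? II-2×II-1: LL|Ll|ll
L/III-3 un II-4×II-5: LL|Ll
L/III-4 ? II-4×II-5: LL|Ll|ll
⇒ L over [I-1,I-2,II-1,II-2,II-3,II-4,II-5,III-1,III-2,III-3,III-4]: 1735 consistent

II-3 ∈ {FF Kk LL, FF Kk Ll, FF Kk ll, Ff Kk LL, Ff Kk Ll, Ff Kk ll, ff Kk LL, ff Kk Ll, ff Kk ll}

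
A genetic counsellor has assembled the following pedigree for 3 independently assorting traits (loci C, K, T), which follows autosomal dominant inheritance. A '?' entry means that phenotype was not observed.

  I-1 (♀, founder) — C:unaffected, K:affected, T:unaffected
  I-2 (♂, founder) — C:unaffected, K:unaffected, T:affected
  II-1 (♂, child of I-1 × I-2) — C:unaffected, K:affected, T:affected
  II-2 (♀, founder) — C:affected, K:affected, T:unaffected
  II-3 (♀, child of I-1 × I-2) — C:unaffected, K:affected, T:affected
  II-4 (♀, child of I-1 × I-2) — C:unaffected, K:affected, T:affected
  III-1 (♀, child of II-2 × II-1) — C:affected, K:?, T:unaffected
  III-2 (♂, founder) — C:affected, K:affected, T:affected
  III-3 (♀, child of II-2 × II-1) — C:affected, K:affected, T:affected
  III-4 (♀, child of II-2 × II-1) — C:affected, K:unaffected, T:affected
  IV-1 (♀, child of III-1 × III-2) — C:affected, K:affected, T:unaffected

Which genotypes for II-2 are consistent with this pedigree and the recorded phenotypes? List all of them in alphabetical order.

C/I-1 un ·: cc
C/I-2 un ·: cc
C/II-1 un I-1×I-2: cc
C/II-2 aff ·: Cc|CC
C/II-3 un I-1×I-2: cc
C/II-4 un I-1×I-2: cc
C/III-1 aff II-2×II-1: Cc
C/III-2 aff ·: Cc|CC
C/III-3 aff II-2×II-1: Cc
C/III-4 aff II-2×II-1: Cc
C/IV-1 aff III-1×III-2: Cc|CC
⇒ C over [I-1,I-2,II-1,II-2,II-3,II-4,III-1,III-2,III-3,III-4,IV-1]: 8 consistent
K/I-1 aff ·: Kk|KK
K/I-2 un ·: kk
K/II-1 aff I-1×I-2: Kk
K/II-2 aff ·: Kk
K/II-3 aff I-1×I-2: Kk
K/II-4 aff I-1×I-2: Kk
K/III-1 ? II-2×II-1: kk|Kk|KK
K/III-2 aff ·: Kk|KK
K/III-3 aff II-2×II-1: Kk|KK
K/III-4 un II-2×II-1: kk
K/IV-1 aff III-1×III-2: Kk|KK
⇒ K over [I-1,I-2,II-1,II-2,II-3,II-4,III-1,III-2,III-3,III-4,IV-1]: 36 consistent
T/I-1 un ·: tt
T/I-2 aff ·: Tt|TT
T/II-1 aff I-1×I-2: Tt
T/II-2 un ·: tt
T/II-3 aff I-1×I-2: Tt
T/II-4 aff I-1×I-2: Tt
T/III-1 un II-2×II-1: tt
T/III-2 aff ·: Tt
T/III-3 aff II-2×II-1: Tt
T/III-4 aff II-2×II-1: Tt
T/IV-1 un III-1×III-2: tt
⇒ T over [I-1,I-2,II-1,II-2,II-3,II-4,III-1,III-2,III-3,III-4,IV-1]: 2 consistent

II-2 ∈ {CC Kk tt, Cc Kk tt}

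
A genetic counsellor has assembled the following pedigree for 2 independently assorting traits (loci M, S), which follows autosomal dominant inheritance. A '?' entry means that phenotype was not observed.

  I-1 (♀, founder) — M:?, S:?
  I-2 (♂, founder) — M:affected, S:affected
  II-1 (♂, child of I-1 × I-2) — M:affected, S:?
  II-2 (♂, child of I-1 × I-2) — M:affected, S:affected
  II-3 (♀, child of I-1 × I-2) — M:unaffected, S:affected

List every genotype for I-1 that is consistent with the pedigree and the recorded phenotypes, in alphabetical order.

M/I-1 ? ·: mm|Mm
M/I-2 aff ·: Mm
M/II-1 aff I-1×I-2: Mm|MM
M/II-2 aff I-1×I-2: Mm|MM
M/II-3 un I-1×I-2: mm
⇒ M over [I-1,I-2,II-1,II-2,II-3]: 5 consistent
S/I-1 ? ·: ss|Ss|SS
S/I-2 aff ·: Ss|SS
S/II-1 ? I-1×I-2: ss|Ss|SS
S/II-2 aff I-1×I-2: Ss|SS
S/II-3 aff I-1×I-2: Ss|SS
⇒ S over [I-1,I-2,II-1,II-2,II-3]: 32 consistent

I-1 ∈ {Mm SS, Mm Ss, Mm ss, mm SS, mm Ss, mm ss}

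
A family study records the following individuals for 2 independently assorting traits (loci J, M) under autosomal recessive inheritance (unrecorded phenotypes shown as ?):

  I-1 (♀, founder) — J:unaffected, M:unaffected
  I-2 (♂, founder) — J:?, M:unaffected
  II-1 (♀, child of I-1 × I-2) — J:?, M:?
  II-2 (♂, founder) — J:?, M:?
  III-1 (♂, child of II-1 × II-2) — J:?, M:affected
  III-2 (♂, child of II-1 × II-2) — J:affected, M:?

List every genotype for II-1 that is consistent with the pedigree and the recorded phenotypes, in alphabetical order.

J/I-1 un ·: JJ|Jj
J/I-2 ? ·: JJ|Jj|jj
J/II-1 ? I-1×I-2: Jj|jj
J/II-2 ? ·: Jj|jj
J/III-1 ? II-1×II-2: JJ|Jj|jj
J/III-2 aff II-1×II-2: jj
⇒ J over [I-1,I-2,II-1,II-2,III-1,III-2]: 31 consistent
M/I-1 un ·: MM|Mm
M/I-2 un ·: MM|Mm
M/II-1 ? I-1×I-2: Mm|mm
M/II-2 ? ·: Mm|mm
M/III-1 aff II-1×II-2: mm
M/III-2 ? II-1×II-2: MM|Mm|mm
⇒ M over [I-1,I-2,II-1,II-2,III-1,III-2]: 18 consistent

II-1 ∈ {Jj Mm, Jj mm, jj Mm, jj mm}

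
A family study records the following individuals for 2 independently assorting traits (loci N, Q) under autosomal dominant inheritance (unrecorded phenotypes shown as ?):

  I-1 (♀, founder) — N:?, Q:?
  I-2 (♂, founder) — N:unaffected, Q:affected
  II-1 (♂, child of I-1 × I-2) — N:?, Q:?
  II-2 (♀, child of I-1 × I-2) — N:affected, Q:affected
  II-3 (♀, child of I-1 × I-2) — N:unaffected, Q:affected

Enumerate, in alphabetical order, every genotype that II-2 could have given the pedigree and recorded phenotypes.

II-2 ∈ {Nn QQ, Nn Qq}

N/I-1 ? ·: Nn
N/I-2 un ·: nn
N/II-1 ? I-1×I-2: nn|Nn
N/II-2 aff I-1×I-2: Nn
N/II-3 un I-1×I-2: nn
⇒ N over [I-1,I-2,II-1,II-2,II-3]: 2 consistent
Q/I-1 ? ·: qq|Qq|QQ
Q/I-2 aff ·: Qq|QQ
Q/II-1 ? I-1×I-2: qq|Qq|QQ
Q/II-2 aff I-1×I-2: Qq|QQ
Q/II-3 aff I-1×I-2: Qq|QQ
⇒ Q over [I-1,I-2,II-1,II-2,II-3]: 32 consistent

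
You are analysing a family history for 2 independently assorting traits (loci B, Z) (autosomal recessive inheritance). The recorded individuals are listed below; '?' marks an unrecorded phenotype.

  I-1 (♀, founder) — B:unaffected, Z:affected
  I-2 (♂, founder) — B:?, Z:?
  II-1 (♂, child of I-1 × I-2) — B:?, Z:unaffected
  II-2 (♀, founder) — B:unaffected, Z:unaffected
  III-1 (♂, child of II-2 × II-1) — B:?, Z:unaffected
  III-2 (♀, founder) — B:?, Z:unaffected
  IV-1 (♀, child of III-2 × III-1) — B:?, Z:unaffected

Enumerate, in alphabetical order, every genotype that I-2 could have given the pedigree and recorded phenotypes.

I-2 ∈ {BB ZZ, BB Zz, Bb ZZ, Bb Zz, bb ZZ, bb Zz}

B/I-1 un ·: BB|Bb
B/I-2 ? ·: BB|Bb|bb
B/II-1 ? I-1×I-2: BB|Bb|bb
B/II-2 un ·: BB|Bb
B/III-1 ? II-2×II-1: BB|Bb|bb
B/III-2 ? ·: BB|Bb|bb
B/IV-1 ? III-2×III-1: BB|Bb|bb
⇒ B over [I-1,I-2,II-1,II-2,III-1,III-2,IV-1]: 226 consistent
Z/I-1 aff ·: zz
Z/I-2 ? ·: ZZ|Zz
Z/II-1 un I-1×I-2: Zz
Z/II-2 un ·: ZZ|Zz
Z/III-1 un II-2×II-1: ZZ|Zz
Z/III-2 un ·: ZZ|Zz
Z/IV-1 un III-2×III-1: ZZ|Zz
⇒ Z over [I-1,I-2,II-1,II-2,III-1,III-2,IV-1]: 28 consistent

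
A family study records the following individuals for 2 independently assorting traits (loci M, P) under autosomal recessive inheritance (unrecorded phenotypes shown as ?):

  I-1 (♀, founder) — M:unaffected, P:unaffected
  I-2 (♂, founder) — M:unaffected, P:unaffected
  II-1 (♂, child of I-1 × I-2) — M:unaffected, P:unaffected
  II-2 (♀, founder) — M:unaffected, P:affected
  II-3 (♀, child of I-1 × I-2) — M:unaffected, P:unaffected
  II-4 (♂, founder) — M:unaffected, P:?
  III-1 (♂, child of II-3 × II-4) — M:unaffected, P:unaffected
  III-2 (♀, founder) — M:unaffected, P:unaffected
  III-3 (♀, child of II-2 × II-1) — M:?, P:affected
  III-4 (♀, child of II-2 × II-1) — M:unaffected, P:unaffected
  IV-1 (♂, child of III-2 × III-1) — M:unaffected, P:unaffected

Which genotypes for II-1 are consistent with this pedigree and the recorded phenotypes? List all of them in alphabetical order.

II-1 ∈ {MM Pp, Mm Pp}

M/I-1 un ·: MM|Mm
M/I-2 un ·: MM|Mm
M/II-1 un I-1×I-2: MM|Mm
M/II-2 un ·: MM|Mm
M/II-3 un I-1×I-2: MM|Mm
M/II-4 un ·: MM|Mm
M/III-1 un II-3×II-4: MM|Mm
M/III-2 un ·: MM|Mm
M/III-3 ? II-2×II-1: MM|Mm|mm
M/III-4 un II-2×II-1: MM|Mm
M/IV-1 un III-2×III-1: MM|Mm
⇒ M over [I-1,I-2,II-1,II-2,II-3,II-4,III-1,III-2,III-3,III-4,IV-1]: 1130 consistent
P/I-1 un ·: PP|Pp
P/I-2 un ·: PP|Pp
P/II-1 un I-1×I-2: Pp
P/II-2 aff ·: pp
P/II-3 un I-1×I-2: PP|Pp
P/II-4 ? ·: PP|Pp|pp
P/III-1 un II-3×II-4: PP|Pp
P/III-2 un ·: PP|Pp
P/III-3 aff II-2×II-1: pp
P/III-4 un II-2×II-1: Pp
P/IV-1 un III-2×III-1: PP|Pp
⇒ P over [I-1,I-2,II-1,II-2,II-3,II-4,III-1,III-2,III-3,III-4,IV-1]: 96 consistent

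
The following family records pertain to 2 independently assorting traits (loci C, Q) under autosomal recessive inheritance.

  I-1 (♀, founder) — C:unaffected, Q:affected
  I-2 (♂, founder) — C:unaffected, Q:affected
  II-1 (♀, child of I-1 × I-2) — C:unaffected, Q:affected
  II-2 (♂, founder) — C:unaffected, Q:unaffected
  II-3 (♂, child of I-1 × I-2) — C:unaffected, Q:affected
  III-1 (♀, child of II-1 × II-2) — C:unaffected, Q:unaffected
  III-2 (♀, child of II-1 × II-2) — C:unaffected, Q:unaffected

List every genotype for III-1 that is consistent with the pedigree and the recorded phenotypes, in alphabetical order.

C/I-1 un ·: CC|Cc
C/I-2 un ·: CC|Cc
C/II-1 un I-1×I-2: CC|Cc
C/II-2 un ·: CC|Cc
C/II-3 un I-1×I-2: CC|Cc
C/III-1 un II-1×II-2: CC|Cc
C/III-2 un II-1×II-2: CC|Cc
⇒ C over [I-1,I-2,II-1,II-2,II-3,III-1,III-2]: 83 consistent
Q/I-1 aff ·: qq
Q/I-2 aff ·: qq
Q/II-1 aff I-1×I-2: qq
Q/II-2 un ·: QQ|Qq
Q/II-3 aff I-1×I-2: qq
Q/III-1 un II-1×II-2: Qq
Q/III-2 un II-1×II-2: Qq
⇒ Q over [I-1,I-2,II-1,II-2,II-3,III-1,III-2]: 2 consistent

III-1 ∈ {CC Qq, Cc Qq}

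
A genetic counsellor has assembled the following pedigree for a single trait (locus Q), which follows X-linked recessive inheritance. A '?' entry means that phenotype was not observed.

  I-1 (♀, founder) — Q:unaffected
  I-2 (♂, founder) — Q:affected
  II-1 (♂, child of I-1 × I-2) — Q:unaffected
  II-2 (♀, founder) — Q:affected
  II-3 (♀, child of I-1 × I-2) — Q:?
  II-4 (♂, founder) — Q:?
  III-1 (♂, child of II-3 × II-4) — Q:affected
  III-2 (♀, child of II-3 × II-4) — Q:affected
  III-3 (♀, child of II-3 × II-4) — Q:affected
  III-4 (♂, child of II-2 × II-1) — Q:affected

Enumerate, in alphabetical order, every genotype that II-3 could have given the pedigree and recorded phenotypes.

II-3 ∈ {X^QX^q, X^qX^q}

Q/I-1 un ·: X^QX^Q|X^QX^q
Q/I-2 aff ·: X^qY
Q/II-1 un I-1×I-2: X^QY
Q/II-2 aff ·: X^qX^q
Q/II-3 ? I-1×I-2: X^QX^q|X^qX^q
Q/II-4 ? ·: X^qY
Q/III-1 aff II-3×II-4: X^qY
Q/III-2 aff II-3×II-4: X^qX^q
Q/III-3 aff II-3×II-4: X^qX^q
Q/III-4 aff II-2×II-1: X^qY
⇒ Q over [I-1,I-2,II-1,II-2,II-3,II-4,III-1,III-2,III-3,III-4]: 3 consistent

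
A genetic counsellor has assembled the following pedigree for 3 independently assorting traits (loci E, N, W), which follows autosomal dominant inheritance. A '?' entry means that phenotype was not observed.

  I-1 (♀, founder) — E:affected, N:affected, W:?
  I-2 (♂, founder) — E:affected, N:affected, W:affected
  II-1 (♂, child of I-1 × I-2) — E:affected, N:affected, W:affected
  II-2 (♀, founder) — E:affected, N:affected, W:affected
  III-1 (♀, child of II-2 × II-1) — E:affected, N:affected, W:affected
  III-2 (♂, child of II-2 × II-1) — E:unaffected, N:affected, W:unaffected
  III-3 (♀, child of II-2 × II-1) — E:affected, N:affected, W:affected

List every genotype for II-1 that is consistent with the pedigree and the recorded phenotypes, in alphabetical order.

II-1 ∈ {Ee NN Ww, Ee Nn Ww}

E/I-1 aff ·: Ee|EE
E/I-2 aff ·: Ee|EE
E/II-1 aff I-1×I-2: Ee
E/II-2 aff ·: Ee
E/III-1 aff II-2×II-1: Ee|EE
E/III-2 un II-2×II-1: ee
E/III-3 aff II-2×II-1: Ee|EE
⇒ E over [I-1,I-2,II-1,II-2,III-1,III-2,III-3]: 12 consistent
N/I-1 aff ·: Nn|NN
N/I-2 aff ·: Nn|NN
N/II-1 aff I-1×I-2: Nn|NN
N/II-2 aff ·: Nn|NN
N/III-1 aff II-2×II-1: Nn|NN
N/III-2 aff II-2×II-1: Nn|NN
N/III-3 aff II-2×II-1: Nn|NN
⇒ N over [I-1,I-2,II-1,II-2,III-1,III-2,III-3]: 84 consistent
W/I-1 ? ·: ww|Ww|WW
W/I-2 aff ·: Ww|WW
W/II-1 aff I-1×I-2: Ww
W/II-2 aff ·: Ww
W/III-1 aff II-2×II-1: Ww|WW
W/III-2 un II-2×II-1: ww
W/III-3 aff II-2×II-1: Ww|WW
⇒ W over [I-1,I-2,II-1,II-2,III-1,III-2,III-3]: 20 consistent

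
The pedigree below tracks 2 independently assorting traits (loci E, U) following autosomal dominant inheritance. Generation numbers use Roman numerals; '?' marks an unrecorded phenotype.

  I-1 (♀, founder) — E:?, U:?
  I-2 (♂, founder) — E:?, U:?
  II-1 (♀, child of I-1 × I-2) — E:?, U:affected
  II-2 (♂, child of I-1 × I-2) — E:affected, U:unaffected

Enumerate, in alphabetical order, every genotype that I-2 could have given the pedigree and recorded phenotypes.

I-2 ∈ {EE Uu, EE uu, Ee Uu, Ee uu, ee Uu, ee uu}

E/I-1 ? ·: ee|Ee|EE
E/I-2 ? ·: ee|Ee|EE
E/II-1 ? I-1×I-2: ee|Ee|EE
E/II-2 aff I-1×I-2: Ee|EE
⇒ E over [I-1,I-2,II-1,II-2]: 21 consistent
U/I-1 ? ·: uu|Uu
U/I-2 ? ·: uu|Uu
U/II-1 aff I-1×I-2: Uu|UU
U/II-2 un I-1×I-2: uu
⇒ U over [I-1,I-2,II-1,II-2]: 4 consistent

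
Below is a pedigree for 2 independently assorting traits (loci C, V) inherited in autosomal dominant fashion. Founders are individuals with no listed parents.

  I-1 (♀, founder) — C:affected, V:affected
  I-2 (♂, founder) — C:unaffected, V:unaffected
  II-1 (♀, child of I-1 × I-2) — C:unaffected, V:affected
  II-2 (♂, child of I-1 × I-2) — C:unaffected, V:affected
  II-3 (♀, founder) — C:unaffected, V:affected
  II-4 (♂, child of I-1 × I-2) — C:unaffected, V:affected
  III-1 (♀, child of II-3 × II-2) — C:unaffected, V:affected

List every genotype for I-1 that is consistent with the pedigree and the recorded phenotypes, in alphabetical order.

C/I-1 aff ·: Cc
C/I-2 un ·: cc
C/II-1 un I-1×I-2: cc
C/II-2 un I-1×I-2: cc
C/II-3 un ·: cc
C/II-4 un I-1×I-2: cc
C/III-1 un II-3×II-2: cc
⇒ C over [I-1,I-2,II-1,II-2,II-3,II-4,III-1]: 1 consistent
V/I-1 aff ·: Vv|VV
V/I-2 un ·: vv
V/II-1 aff I-1×I-2: Vv
V/II-2 aff I-1×I-2: Vv
V/II-3 aff ·: Vv|VV
V/II-4 aff I-1×I-2: Vv
V/III-1 aff II-3×II-2: Vv|VV
⇒ V over [I-1,I-2,II-1,II-2,II-3,II-4,III-1]: 8 consistent

I-1 ∈ {Cc VV, Cc Vv}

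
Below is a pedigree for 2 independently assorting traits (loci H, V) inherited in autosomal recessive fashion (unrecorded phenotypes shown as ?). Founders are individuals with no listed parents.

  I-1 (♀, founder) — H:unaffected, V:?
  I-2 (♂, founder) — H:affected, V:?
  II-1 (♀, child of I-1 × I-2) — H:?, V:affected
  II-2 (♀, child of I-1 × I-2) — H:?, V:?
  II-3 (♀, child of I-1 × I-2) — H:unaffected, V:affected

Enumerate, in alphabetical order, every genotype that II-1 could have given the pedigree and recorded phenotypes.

II-1 ∈ {Hh vv, hh vv}

H/I-1 un ·: HH|Hh
H/I-2 aff ·: hh
H/II-1 ? I-1×I-2: Hh|hh
H/II-2 ? I-1×I-2: Hh|hh
H/II-3 un I-1×I-2: Hh
⇒ H over [I-1,I-2,II-1,II-2,II-3]: 5 consistent
V/I-1 ? ·: Vv|vv
V/I-2 ? ·: Vv|vv
V/II-1 aff I-1×I-2: vv
V/II-2 ? I-1×I-2: VV|Vv|vv
V/II-3 aff I-1×I-2: vv
⇒ V over [I-1,I-2,II-1,II-2,II-3]: 8 consistent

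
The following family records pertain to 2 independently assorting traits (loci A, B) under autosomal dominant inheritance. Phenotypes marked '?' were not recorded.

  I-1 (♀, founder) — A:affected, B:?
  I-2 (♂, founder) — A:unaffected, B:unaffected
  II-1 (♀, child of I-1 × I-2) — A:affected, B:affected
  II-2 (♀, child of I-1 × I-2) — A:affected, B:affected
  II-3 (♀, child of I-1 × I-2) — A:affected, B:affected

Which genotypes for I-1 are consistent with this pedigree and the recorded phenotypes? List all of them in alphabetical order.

I-1 ∈ {AA BB, AA Bb, Aa BB, Aa Bb}

A/I-1 aff ·: Aa|AA
A/I-2 un ·: aa
A/II-1 aff I-1×I-2: Aa
A/II-2 aff I-1×I-2: Aa
A/II-3 aff I-1×I-2: Aa
⇒ A over [I-1,I-2,II-1,II-2,II-3]: 2 consistent
B/I-1 ? ·: Bb|BB
B/I-2 un ·: bb
B/II-1 aff I-1×I-2: Bb
B/II-2 aff I-1×I-2: Bb
B/II-3 aff I-1×I-2: Bb
⇒ B over [I-1,I-2,II-1,II-2,II-3]: 2 consistent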